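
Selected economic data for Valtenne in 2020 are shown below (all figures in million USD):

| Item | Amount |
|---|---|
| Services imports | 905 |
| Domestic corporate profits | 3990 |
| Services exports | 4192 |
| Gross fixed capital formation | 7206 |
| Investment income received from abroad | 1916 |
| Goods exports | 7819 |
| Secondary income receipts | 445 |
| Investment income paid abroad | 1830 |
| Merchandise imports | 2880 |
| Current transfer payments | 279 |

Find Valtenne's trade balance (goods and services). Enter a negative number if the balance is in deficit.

8226

Goods balance = 7819 - 2880 = 4939
Services balance = 4192 - 905 = 3287
Trade balance (goods + services) = 4939 + 3287 = 8226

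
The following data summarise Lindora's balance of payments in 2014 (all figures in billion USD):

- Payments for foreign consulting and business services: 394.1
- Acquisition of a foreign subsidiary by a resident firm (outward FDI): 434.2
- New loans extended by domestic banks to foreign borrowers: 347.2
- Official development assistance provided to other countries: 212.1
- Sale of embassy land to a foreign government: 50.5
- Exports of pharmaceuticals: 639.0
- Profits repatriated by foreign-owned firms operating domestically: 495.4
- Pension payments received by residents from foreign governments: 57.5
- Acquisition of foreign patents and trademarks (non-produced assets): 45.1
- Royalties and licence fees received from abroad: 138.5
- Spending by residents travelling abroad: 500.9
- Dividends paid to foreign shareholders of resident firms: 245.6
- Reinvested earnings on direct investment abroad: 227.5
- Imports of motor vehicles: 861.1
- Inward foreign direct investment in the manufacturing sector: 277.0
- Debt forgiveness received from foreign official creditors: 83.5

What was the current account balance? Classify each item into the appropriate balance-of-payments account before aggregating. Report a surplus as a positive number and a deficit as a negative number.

Goods: 639.0 - 861.1 = -222.1
Services: 138.5 - 500.9 - 394.1 = -756.5
Primary income: -495.4 - 245.6 + 227.5 = -513.5
Secondary income: 57.5 - 212.1 = -154.6
Current account = (-222.1) + (-756.5) + (-513.5) + (-154.6) = -1646.7
(Excluded from the current account — financial account: acquisition of a foreign subsidiary by a resident firm (outward FDI) 434.2, new loans extended by domestic banks to foreign borrowers 347.2, inward foreign direct investment in the manufacturing sector 277.0; capital account: sale of embassy land to a foreign government 50.5, acquisition of foreign patents and trademarks (non-produced assets) 45.1, debt forgiveness received from foreign official creditors 83.5.)

-1646.7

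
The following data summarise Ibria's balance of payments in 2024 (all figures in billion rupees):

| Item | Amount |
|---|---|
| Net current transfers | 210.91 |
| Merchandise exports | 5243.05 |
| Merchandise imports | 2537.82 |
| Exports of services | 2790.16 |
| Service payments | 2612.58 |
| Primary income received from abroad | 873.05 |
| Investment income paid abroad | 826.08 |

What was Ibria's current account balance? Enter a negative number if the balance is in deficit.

Goods balance = 5243.05 - 2537.82 = 2705.23
Services balance = 2790.16 - 2612.58 = 177.58
Trade balance (goods + services) = 2705.23 + 177.58 = 2882.81
Net primary income = 873.05 - 826.08 = 46.97
Net secondary income = 210.91
Current account = 2882.81 + 46.97 + 210.91 = 3140.69

3140.69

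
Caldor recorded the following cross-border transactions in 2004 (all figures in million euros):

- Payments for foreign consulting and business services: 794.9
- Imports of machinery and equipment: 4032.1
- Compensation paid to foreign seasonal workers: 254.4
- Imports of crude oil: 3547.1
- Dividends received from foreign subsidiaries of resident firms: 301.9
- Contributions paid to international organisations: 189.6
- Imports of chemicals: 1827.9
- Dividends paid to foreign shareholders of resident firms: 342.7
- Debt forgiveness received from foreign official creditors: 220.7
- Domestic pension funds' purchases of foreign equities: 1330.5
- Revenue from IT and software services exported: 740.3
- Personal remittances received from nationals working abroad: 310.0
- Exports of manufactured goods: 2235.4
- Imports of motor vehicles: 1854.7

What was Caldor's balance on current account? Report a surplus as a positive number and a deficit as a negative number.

Goods: -1854.7 - 4032.1 - 1827.9 - 3547.1 + 2235.4 = -9026.4
Services: 740.3 - 794.9 = -54.6
Primary income: -254.4 + 301.9 - 342.7 = -295.2
Secondary income: -189.6 + 310.0 = 120.4
Current account = (-9026.4) + (-54.6) + (-295.2) + 120.4 = -9255.8
(Excluded from the current account — capital account: debt forgiveness received from foreign official creditors 220.7; financial account: domestic pension funds' purchases of foreign equities 1330.5.)

-9255.8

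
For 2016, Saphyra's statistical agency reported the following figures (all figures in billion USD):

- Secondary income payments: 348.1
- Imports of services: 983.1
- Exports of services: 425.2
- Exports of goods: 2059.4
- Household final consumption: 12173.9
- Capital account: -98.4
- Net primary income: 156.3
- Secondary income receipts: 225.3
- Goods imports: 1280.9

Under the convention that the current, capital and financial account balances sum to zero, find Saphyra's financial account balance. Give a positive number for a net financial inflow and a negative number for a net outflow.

Goods balance = 2059.4 - 1280.9 = 778.5
Services balance = 425.2 - 983.1 = -557.9
Trade balance (goods + services) = 778.5 + (-557.9) = 220.6
Net primary income = 156.3
Net secondary income = 225.3 - 348.1 = -122.8
Current account = 220.6 + 156.3 + (-122.8) = 254.1
Financial account = -(254.1 + (-98.4)) = -155.7

-155.7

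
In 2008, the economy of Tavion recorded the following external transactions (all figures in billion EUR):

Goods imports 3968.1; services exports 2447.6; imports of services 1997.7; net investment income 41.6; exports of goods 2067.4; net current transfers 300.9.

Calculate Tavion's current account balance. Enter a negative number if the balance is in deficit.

-1108.3

Goods balance = 2067.4 - 3968.1 = -1900.7
Services balance = 2447.6 - 1997.7 = 449.9
Trade balance (goods + services) = -1900.7 + 449.9 = -1450.8
Net primary income = 41.6
Net secondary income = 300.9
Current account = -1450.8 + 41.6 + 300.9 = -1108.3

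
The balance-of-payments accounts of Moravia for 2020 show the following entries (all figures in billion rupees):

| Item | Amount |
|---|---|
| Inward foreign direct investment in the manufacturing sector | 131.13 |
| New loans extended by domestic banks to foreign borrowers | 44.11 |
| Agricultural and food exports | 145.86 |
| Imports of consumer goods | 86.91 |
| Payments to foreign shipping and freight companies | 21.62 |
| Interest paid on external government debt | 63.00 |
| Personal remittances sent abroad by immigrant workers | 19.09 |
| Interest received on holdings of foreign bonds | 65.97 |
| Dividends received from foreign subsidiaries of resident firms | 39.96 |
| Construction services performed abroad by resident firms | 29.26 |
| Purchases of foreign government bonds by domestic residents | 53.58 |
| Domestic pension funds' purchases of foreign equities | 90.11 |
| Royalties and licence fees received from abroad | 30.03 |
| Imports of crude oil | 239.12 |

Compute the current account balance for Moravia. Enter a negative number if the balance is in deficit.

Goods: -86.91 + 145.86 - 239.12 = -180.17
Services: -21.62 + 29.26 + 30.03 = 37.67
Primary income: 65.97 - 63.00 + 39.96 = 42.93
Secondary income: -19.09
Current account = (-180.17) + 37.67 + 42.93 + (-19.09) = -118.66
(Excluded from the current account — financial account: inward foreign direct investment in the manufacturing sector 131.13, new loans extended by domestic banks to foreign borrowers 44.11, purchases of foreign government bonds by domestic residents 53.58, domestic pension funds' purchases of foreign equities 90.11.)

-118.66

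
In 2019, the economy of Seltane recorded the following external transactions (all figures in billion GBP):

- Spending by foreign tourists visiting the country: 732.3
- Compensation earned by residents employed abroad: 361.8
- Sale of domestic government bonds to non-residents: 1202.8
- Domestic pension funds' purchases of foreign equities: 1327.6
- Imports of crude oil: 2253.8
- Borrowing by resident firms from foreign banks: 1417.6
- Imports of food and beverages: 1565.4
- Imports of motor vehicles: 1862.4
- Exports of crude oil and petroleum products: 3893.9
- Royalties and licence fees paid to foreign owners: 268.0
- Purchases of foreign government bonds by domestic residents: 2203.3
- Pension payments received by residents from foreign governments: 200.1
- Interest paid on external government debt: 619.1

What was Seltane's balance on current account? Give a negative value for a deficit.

-1380.6

Goods: -2253.8 - 1565.4 + 3893.9 - 1862.4 = -1787.7
Services: 732.3 - 268.0 = 464.3
Primary income: 361.8 - 619.1 = -257.3
Secondary income: 200.1
Current account = (-1787.7) + 464.3 + (-257.3) + 200.1 = -1380.6
(Excluded from the current account — financial account: sale of domestic government bonds to non-residents 1202.8, domestic pension funds' purchases of foreign equities 1327.6, borrowing by resident firms from foreign banks 1417.6, purchases of foreign government bonds by domestic residents 2203.3.)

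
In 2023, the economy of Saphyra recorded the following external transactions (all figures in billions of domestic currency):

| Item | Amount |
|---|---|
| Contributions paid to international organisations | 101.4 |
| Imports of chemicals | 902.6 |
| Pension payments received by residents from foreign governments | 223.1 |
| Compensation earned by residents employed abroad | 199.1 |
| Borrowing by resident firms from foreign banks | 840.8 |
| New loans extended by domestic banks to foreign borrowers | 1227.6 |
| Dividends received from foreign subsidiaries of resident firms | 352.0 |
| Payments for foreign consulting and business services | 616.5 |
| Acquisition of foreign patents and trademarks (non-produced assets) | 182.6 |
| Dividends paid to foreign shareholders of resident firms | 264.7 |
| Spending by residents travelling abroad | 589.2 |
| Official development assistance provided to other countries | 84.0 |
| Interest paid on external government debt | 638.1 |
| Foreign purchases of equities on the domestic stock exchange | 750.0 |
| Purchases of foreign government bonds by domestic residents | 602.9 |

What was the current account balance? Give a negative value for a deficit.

Goods: -902.6
Services: -616.5 - 589.2 = -1205.7
Primary income: -264.7 + 199.1 - 638.1 + 352.0 = -351.7
Secondary income: 223.1 - 84.0 - 101.4 = 37.7
Current account = (-902.6) + (-1205.7) + (-351.7) + 37.7 = -2422.3
(Excluded from the current account — financial account: borrowing by resident firms from foreign banks 840.8, new loans extended by domestic banks to foreign borrowers 1227.6, foreign purchases of equities on the domestic stock exchange 750.0, purchases of foreign government bonds by domestic residents 602.9; capital account: acquisition of foreign patents and trademarks (non-produced assets) 182.6.)

-2422.3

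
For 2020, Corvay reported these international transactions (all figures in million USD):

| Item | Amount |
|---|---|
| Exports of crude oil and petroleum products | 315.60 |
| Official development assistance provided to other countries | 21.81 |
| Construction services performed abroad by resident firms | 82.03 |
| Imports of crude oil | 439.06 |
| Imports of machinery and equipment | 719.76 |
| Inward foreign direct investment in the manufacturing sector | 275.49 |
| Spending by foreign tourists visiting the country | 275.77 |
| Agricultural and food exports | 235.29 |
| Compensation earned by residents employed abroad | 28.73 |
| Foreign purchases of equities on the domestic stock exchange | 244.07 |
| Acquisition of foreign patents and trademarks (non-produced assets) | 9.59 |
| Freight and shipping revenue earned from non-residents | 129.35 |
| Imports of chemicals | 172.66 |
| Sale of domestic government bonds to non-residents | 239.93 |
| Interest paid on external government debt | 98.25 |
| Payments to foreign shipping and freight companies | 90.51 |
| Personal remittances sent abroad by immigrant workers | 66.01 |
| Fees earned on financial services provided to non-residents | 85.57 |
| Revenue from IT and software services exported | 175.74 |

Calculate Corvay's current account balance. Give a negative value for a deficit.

-279.98

Goods: -172.66 + 315.60 - 719.76 - 439.06 + 235.29 = -780.59
Services: -90.51 + 129.35 + 275.77 + 175.74 + 82.03 + 85.57 = 657.95
Primary income: 28.73 - 98.25 = -69.52
Secondary income: -66.01 - 21.81 = -87.82
Current account = (-780.59) + 657.95 + (-69.52) + (-87.82) = -279.98
(Excluded from the current account — financial account: inward foreign direct investment in the manufacturing sector 275.49, foreign purchases of equities on the domestic stock exchange 244.07, sale of domestic government bonds to non-residents 239.93; capital account: acquisition of foreign patents and trademarks (non-produced assets) 9.59.)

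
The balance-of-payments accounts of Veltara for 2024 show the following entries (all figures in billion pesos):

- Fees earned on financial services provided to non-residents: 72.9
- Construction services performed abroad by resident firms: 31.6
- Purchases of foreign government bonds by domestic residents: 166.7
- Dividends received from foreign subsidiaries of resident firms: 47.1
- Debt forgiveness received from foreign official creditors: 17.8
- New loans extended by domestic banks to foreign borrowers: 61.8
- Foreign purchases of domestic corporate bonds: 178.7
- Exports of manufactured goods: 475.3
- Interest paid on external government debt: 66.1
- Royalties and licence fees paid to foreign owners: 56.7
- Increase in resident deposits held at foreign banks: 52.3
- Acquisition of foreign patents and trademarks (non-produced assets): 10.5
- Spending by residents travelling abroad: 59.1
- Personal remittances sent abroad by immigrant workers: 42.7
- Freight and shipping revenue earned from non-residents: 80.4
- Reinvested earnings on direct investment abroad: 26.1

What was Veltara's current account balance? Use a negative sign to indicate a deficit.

Goods: 475.3
Services: 80.4 + 31.6 - 59.1 + 72.9 - 56.7 = 69.1
Primary income: 26.1 - 66.1 + 47.1 = 7.1
Secondary income: -42.7
Current account = 475.3 + 69.1 + 7.1 + (-42.7) = 508.8
(Excluded from the current account — financial account: purchases of foreign government bonds by domestic residents 166.7, new loans extended by domestic banks to foreign borrowers 61.8, foreign purchases of domestic corporate bonds 178.7, increase in resident deposits held at foreign banks 52.3; capital account: debt forgiveness received from foreign official creditors 17.8, acquisition of foreign patents and trademarks (non-produced assets) 10.5.)

508.8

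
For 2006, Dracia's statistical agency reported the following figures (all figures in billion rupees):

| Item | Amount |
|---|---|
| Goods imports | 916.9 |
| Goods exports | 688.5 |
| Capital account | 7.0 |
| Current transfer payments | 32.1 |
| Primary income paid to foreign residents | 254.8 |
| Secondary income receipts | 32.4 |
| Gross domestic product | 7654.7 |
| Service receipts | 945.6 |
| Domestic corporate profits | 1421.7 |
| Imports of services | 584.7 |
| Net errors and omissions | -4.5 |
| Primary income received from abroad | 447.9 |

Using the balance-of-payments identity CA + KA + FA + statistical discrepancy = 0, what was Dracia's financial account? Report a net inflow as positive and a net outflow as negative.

-328.4

Goods balance = 688.5 - 916.9 = -228.4
Services balance = 945.6 - 584.7 = 360.9
Trade balance (goods + services) = -228.4 + 360.9 = 132.5
Net primary income = 447.9 - 254.8 = 193.1
Net secondary income = 32.4 - 32.1 = 0.3
Current account = 132.5 + 193.1 + 0.3 = 325.9
Financial account = -(325.9 + 7.0 + (-4.5)) = -328.4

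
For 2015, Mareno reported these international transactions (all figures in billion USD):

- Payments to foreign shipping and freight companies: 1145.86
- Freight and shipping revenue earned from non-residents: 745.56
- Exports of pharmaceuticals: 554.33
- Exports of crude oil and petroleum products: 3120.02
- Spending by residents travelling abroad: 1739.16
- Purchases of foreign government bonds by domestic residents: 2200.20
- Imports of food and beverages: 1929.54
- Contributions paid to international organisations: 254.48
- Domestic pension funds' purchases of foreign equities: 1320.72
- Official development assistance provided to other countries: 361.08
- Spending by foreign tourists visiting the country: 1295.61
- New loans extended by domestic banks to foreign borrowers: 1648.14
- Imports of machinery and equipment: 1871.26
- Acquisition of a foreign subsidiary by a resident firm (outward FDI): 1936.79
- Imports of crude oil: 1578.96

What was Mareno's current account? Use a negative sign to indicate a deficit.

Goods: -1929.54 - 1578.96 + 554.33 - 1871.26 + 3120.02 = -1705.41
Services: 1295.61 + 745.56 - 1145.86 - 1739.16 = -843.85
Secondary income: -361.08 - 254.48 = -615.56
Current account = (-1705.41) + (-843.85) + (-615.56) = -3164.82
(Excluded from the current account — financial account: purchases of foreign government bonds by domestic residents 2200.20, domestic pension funds' purchases of foreign equities 1320.72, new loans extended by domestic banks to foreign borrowers 1648.14, acquisition of a foreign subsidiary by a resident firm (outward FDI) 1936.79.)

-3164.82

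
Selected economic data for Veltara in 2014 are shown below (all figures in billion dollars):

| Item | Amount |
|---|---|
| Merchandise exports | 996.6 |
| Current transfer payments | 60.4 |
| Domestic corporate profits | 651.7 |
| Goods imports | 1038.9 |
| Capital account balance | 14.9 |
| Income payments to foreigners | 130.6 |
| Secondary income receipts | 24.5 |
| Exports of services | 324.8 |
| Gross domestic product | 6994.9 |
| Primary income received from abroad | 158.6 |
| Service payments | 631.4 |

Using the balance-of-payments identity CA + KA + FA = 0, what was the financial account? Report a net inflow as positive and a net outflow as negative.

341.9

Goods balance = 996.6 - 1038.9 = -42.3
Services balance = 324.8 - 631.4 = -306.6
Trade balance (goods + services) = -42.3 + (-306.6) = -348.9
Net primary income = 158.6 - 130.6 = 28.0
Net secondary income = 24.5 - 60.4 = -35.9
Current account = -348.9 + 28.0 + (-35.9) = -356.8
Financial account = -(-356.8 + 14.9) = 341.9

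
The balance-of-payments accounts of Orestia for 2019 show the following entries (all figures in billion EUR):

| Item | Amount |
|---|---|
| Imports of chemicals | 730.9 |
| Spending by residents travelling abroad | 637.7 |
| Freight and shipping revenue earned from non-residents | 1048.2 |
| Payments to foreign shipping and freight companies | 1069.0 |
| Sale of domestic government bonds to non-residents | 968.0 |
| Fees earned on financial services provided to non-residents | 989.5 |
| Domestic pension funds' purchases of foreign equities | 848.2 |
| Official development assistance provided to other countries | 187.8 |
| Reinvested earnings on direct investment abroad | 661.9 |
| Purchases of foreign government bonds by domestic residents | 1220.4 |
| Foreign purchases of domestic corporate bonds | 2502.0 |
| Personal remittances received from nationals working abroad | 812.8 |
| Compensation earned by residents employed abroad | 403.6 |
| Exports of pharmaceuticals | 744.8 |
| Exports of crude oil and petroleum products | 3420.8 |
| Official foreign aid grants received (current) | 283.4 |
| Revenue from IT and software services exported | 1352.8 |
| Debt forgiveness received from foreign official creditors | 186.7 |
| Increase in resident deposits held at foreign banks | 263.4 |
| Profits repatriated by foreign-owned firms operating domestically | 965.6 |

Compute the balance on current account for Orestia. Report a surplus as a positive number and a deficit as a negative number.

Goods: -730.9 + 744.8 + 3420.8 = 3434.7
Services: 989.5 - 637.7 + 1352.8 - 1069.0 + 1048.2 = 1683.8
Primary income: -965.6 + 661.9 + 403.6 = 99.9
Secondary income: 283.4 - 187.8 + 812.8 = 908.4
Current account = 3434.7 + 1683.8 + 99.9 + 908.4 = 6126.8
(Excluded from the current account — financial account: sale of domestic government bonds to non-residents 968.0, domestic pension funds' purchases of foreign equities 848.2, purchases of foreign government bonds by domestic residents 1220.4, foreign purchases of domestic corporate bonds 2502.0, increase in resident deposits held at foreign banks 263.4; capital account: debt forgiveness received from foreign official creditors 186.7.)

6126.8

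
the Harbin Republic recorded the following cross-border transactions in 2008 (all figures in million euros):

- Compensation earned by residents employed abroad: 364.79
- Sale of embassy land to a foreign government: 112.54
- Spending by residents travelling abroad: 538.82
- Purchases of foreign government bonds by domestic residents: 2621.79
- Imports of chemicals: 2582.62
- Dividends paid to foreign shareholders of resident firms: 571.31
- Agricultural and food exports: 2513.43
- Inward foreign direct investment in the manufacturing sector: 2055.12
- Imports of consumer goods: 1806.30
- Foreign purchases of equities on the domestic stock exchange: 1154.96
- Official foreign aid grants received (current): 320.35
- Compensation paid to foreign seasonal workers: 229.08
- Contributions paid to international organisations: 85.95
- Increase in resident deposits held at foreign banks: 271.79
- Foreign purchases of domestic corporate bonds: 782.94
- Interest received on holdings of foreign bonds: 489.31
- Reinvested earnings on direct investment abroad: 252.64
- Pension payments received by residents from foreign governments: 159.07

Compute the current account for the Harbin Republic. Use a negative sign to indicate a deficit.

Goods: -2582.62 - 1806.30 + 2513.43 = -1875.49
Services: -538.82
Primary income: 489.31 + 364.79 - 571.31 - 229.08 + 252.64 = 306.35
Secondary income: 320.35 + 159.07 - 85.95 = 393.47
Current account = (-1875.49) + (-538.82) + 306.35 + 393.47 = -1714.49
(Excluded from the current account — capital account: sale of embassy land to a foreign government 112.54; financial account: purchases of foreign government bonds by domestic residents 2621.79, inward foreign direct investment in the manufacturing sector 2055.12, foreign purchases of equities on the domestic stock exchange 1154.96, increase in resident deposits held at foreign banks 271.79, foreign purchases of domestic corporate bonds 782.94.)

-1714.49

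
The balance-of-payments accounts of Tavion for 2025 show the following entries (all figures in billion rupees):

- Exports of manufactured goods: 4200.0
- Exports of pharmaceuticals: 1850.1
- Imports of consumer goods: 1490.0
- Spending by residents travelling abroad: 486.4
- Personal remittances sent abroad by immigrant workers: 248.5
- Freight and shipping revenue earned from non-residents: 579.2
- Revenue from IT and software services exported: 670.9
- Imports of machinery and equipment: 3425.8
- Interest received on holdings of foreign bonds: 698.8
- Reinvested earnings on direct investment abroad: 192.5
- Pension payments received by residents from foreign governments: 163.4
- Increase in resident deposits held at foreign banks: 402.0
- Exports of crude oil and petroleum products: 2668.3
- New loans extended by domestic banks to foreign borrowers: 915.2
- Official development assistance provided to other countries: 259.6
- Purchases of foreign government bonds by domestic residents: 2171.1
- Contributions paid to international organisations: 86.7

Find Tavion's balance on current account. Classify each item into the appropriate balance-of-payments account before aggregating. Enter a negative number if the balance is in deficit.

Goods: 4200.0 + 2668.3 - 1490.0 + 1850.1 - 3425.8 = 3802.6
Services: 670.9 - 486.4 + 579.2 = 763.7
Primary income: 192.5 + 698.8 = 891.3
Secondary income: 163.4 - 248.5 - 259.6 - 86.7 = -431.4
Current account = 3802.6 + 763.7 + 891.3 + (-431.4) = 5026.2
(Excluded from the current account — financial account: increase in resident deposits held at foreign banks 402.0, new loans extended by domestic banks to foreign borrowers 915.2, purchases of foreign government bonds by domestic residents 2171.1.)

5026.2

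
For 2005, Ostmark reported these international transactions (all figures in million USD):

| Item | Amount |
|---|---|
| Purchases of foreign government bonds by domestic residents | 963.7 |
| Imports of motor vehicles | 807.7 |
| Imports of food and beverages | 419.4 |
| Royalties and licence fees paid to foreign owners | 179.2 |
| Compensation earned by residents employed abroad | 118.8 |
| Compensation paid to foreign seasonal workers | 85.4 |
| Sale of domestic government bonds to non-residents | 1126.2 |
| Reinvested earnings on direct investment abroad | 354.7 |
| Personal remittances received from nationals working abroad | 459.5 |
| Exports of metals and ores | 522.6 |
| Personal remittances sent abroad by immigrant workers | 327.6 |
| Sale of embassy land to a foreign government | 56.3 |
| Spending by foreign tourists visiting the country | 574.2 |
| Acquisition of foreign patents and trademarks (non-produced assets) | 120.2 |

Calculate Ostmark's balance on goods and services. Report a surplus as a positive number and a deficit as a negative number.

-309.5

Goods: 522.6 - 419.4 - 807.7 = -704.5
Services: 574.2 - 179.2 = 395.0
Trade balance = -704.5 + 395.0 = -309.5
(Excluded from the trade balance — financial account: purchases of foreign government bonds by domestic residents 963.7, sale of domestic government bonds to non-residents 1126.2; primary income: compensation earned by residents employed abroad 118.8, compensation paid to foreign seasonal workers 85.4, reinvested earnings on direct investment abroad 354.7; secondary income: personal remittances received from nationals working abroad 459.5, personal remittances sent abroad by immigrant workers 327.6; capital account: sale of embassy land to a foreign government 56.3, acquisition of foreign patents and trademarks (non-produced assets) 120.2.)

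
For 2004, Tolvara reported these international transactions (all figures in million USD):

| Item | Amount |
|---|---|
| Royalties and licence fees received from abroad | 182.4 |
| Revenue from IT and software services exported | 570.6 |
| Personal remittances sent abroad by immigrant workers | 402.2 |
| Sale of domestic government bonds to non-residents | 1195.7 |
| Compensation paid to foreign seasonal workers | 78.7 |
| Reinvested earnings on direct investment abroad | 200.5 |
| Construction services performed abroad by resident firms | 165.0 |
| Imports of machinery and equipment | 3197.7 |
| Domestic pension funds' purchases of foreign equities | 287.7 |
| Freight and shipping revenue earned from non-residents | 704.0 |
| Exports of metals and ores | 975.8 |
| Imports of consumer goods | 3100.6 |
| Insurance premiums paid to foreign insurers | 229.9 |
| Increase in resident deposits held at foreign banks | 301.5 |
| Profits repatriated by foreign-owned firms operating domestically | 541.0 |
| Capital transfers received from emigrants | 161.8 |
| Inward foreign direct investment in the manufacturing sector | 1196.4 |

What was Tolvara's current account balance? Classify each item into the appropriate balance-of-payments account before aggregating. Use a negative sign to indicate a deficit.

-4751.8

Goods: -3197.7 - 3100.6 + 975.8 = -5322.5
Services: -229.9 + 570.6 + 704.0 + 165.0 + 182.4 = 1392.1
Primary income: -541.0 + 200.5 - 78.7 = -419.2
Secondary income: -402.2
Current account = (-5322.5) + 1392.1 + (-419.2) + (-402.2) = -4751.8
(Excluded from the current account — financial account: sale of domestic government bonds to non-residents 1195.7, domestic pension funds' purchases of foreign equities 287.7, increase in resident deposits held at foreign banks 301.5, inward foreign direct investment in the manufacturing sector 1196.4; capital account: capital transfers received from emigrants 161.8.)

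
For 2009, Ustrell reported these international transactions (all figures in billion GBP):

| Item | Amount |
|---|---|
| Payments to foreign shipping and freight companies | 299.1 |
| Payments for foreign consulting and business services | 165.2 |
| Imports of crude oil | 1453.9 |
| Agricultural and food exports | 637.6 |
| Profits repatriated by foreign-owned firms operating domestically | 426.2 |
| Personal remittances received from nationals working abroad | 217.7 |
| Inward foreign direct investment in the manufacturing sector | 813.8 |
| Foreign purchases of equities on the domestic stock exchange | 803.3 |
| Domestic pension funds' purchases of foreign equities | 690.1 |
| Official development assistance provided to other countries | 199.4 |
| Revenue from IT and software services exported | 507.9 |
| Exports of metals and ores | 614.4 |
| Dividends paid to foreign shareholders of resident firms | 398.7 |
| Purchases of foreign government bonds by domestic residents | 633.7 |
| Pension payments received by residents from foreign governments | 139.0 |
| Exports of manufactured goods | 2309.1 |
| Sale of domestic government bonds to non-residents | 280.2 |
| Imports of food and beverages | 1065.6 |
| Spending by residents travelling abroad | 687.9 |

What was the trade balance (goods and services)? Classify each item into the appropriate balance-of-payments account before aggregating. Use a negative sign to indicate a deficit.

397.3

Goods: -1453.9 - 1065.6 + 637.6 + 2309.1 + 614.4 = 1041.6
Services: -299.1 + 507.9 - 165.2 - 687.9 = -644.3
Trade balance = 1041.6 + (-644.3) = 397.3
(Excluded from the trade balance — primary income: profits repatriated by foreign-owned firms operating domestically 426.2, dividends paid to foreign shareholders of resident firms 398.7; secondary income: personal remittances received from nationals working abroad 217.7, official development assistance provided to other countries 199.4, pension payments received by residents from foreign governments 139.0; financial account: inward foreign direct investment in the manufacturing sector 813.8, foreign purchases of equities on the domestic stock exchange 803.3, domestic pension funds' purchases of foreign equities 690.1, purchases of foreign government bonds by domestic residents 633.7, sale of domestic government bonds to non-residents 280.2.)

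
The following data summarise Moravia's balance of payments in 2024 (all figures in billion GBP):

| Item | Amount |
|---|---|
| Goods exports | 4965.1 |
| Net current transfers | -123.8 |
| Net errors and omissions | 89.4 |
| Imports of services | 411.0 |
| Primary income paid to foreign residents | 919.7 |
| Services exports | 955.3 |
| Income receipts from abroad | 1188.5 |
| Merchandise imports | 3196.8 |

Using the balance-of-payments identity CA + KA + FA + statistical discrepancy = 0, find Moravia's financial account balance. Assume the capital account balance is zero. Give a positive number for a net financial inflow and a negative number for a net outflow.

-2547.0

Goods balance = 4965.1 - 3196.8 = 1768.3
Services balance = 955.3 - 411.0 = 544.3
Trade balance (goods + services) = 1768.3 + 544.3 = 2312.6
Net primary income = 1188.5 - 919.7 = 268.8
Net secondary income = -123.8
Current account = 2312.6 + 268.8 + (-123.8) = 2457.6
Financial account = -(2457.6 + 89.4) = -2547.0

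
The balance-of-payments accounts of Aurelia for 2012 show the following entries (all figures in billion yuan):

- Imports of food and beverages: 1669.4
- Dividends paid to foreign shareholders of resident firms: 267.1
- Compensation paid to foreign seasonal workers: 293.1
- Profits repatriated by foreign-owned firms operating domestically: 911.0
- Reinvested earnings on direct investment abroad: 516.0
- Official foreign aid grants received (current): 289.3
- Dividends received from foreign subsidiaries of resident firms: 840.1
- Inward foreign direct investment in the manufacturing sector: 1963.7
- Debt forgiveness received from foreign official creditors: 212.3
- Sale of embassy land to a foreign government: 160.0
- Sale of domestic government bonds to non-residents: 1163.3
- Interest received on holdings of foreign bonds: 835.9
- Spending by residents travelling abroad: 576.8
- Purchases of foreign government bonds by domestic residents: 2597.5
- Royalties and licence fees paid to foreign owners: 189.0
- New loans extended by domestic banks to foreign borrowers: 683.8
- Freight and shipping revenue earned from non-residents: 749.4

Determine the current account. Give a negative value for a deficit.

Goods: -1669.4
Services: -576.8 - 189.0 + 749.4 = -16.4
Primary income: -267.1 + 840.1 - 911.0 - 293.1 + 835.9 + 516.0 = 720.8
Secondary income: 289.3
Current account = (-1669.4) + (-16.4) + 720.8 + 289.3 = -675.7
(Excluded from the current account — financial account: inward foreign direct investment in the manufacturing sector 1963.7, sale of domestic government bonds to non-residents 1163.3, purchases of foreign government bonds by domestic residents 2597.5, new loans extended by domestic banks to foreign borrowers 683.8; capital account: debt forgiveness received from foreign official creditors 212.3, sale of embassy land to a foreign government 160.0.)

-675.7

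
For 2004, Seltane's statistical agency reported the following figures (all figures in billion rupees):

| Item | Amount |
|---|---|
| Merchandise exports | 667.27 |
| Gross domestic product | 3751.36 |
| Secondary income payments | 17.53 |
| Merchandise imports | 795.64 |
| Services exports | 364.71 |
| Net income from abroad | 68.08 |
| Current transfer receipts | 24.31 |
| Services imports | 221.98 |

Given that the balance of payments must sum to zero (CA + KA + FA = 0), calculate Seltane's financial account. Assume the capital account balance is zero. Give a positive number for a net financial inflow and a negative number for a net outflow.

-89.22

Goods balance = 667.27 - 795.64 = -128.37
Services balance = 364.71 - 221.98 = 142.73
Trade balance (goods + services) = -128.37 + 142.73 = 14.36
Net primary income = 68.08
Net secondary income = 24.31 - 17.53 = 6.78
Current account = 14.36 + 68.08 + 6.78 = 89.22
Financial account = -(89.22) = -89.22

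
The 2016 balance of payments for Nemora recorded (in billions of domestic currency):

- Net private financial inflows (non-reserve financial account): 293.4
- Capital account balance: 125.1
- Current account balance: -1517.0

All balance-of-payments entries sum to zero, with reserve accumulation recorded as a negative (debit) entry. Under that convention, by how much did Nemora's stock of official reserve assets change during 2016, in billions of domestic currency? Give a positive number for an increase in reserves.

-1098.5

Official reserve transactions balance = -((-1517.0) + 125.1 + 293.4) = 1098.5
An accumulation of reserves is recorded as a debit (negative entry), so the change in the stock of reserves is the negative of that balance.
Change in official reserves = -(1098.5) = -1098.5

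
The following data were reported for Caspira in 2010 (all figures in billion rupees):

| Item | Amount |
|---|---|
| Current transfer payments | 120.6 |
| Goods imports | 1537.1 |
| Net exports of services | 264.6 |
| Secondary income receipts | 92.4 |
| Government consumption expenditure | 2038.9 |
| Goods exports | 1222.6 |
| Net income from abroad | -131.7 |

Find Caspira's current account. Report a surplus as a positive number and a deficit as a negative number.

Goods balance = 1222.6 - 1537.1 = -314.5
Services balance = 264.6
Trade balance (goods + services) = -314.5 + 264.6 = -49.9
Net primary income = -131.7
Net secondary income = 92.4 - 120.6 = -28.2
Current account = -49.9 + (-131.7) + (-28.2) = -209.8

-209.8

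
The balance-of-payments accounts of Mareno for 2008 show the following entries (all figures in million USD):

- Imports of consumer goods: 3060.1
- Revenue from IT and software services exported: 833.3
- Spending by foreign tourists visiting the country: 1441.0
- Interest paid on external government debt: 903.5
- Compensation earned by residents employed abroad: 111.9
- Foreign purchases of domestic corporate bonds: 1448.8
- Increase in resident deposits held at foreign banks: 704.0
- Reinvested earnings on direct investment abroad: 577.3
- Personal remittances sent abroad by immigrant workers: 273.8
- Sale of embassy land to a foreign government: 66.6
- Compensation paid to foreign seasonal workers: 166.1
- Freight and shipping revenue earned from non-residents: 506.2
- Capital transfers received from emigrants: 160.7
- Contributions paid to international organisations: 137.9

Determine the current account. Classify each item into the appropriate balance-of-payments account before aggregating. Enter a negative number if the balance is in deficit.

-1071.7

Goods: -3060.1
Services: 506.2 + 1441.0 + 833.3 = 2780.5
Primary income: 577.3 - 903.5 + 111.9 - 166.1 = -380.4
Secondary income: -137.9 - 273.8 = -411.7
Current account = (-3060.1) + 2780.5 + (-380.4) + (-411.7) = -1071.7
(Excluded from the current account — financial account: foreign purchases of domestic corporate bonds 1448.8, increase in resident deposits held at foreign banks 704.0; capital account: sale of embassy land to a foreign government 66.6, capital transfers received from emigrants 160.7.)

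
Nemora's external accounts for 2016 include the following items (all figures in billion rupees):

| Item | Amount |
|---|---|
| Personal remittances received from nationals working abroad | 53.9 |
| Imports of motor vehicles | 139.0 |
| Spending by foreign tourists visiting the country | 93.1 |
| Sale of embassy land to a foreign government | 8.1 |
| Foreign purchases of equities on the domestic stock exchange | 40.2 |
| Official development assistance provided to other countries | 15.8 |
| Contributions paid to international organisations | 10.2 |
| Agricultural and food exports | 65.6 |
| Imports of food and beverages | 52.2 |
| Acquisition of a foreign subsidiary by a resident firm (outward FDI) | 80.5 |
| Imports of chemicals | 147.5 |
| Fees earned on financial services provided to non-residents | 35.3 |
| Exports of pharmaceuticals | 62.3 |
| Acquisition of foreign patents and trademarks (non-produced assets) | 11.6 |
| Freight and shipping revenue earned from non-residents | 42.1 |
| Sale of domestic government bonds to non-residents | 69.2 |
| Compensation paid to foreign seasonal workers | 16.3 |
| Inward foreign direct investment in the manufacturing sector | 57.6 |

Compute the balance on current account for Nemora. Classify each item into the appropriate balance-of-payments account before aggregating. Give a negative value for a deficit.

-28.7

Goods: -147.5 + 65.6 - 52.2 - 139.0 + 62.3 = -210.8
Services: 93.1 + 42.1 + 35.3 = 170.5
Primary income: -16.3
Secondary income: -10.2 + 53.9 - 15.8 = 27.9
Current account = (-210.8) + 170.5 + (-16.3) + 27.9 = -28.7
(Excluded from the current account — capital account: sale of embassy land to a foreign government 8.1, acquisition of foreign patents and trademarks (non-produced assets) 11.6; financial account: foreign purchases of equities on the domestic stock exchange 40.2, acquisition of a foreign subsidiary by a resident firm (outward FDI) 80.5, sale of domestic government bonds to non-residents 69.2, inward foreign direct investment in the manufacturing sector 57.6.)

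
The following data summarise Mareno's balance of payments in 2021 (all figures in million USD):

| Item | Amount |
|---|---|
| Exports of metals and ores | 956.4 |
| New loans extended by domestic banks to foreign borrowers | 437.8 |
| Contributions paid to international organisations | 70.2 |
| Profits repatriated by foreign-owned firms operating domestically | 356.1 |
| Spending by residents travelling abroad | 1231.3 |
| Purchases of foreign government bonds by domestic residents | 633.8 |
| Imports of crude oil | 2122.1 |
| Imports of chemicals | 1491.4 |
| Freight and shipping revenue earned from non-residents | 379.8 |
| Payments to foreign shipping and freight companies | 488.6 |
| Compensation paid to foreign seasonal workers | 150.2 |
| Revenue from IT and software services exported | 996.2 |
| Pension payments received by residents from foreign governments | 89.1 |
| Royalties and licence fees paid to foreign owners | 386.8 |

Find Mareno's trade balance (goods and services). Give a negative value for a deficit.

Goods: -1491.4 + 956.4 - 2122.1 = -2657.1
Services: -386.8 + 996.2 - 488.6 - 1231.3 + 379.8 = -730.7
Trade balance = -2657.1 + (-730.7) = -3387.8
(Excluded from the trade balance — financial account: new loans extended by domestic banks to foreign borrowers 437.8, purchases of foreign government bonds by domestic residents 633.8; secondary income: contributions paid to international organisations 70.2, pension payments received by residents from foreign governments 89.1; primary income: profits repatriated by foreign-owned firms operating domestically 356.1, compensation paid to foreign seasonal workers 150.2.)

-3387.8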